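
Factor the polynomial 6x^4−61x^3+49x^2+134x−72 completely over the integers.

(2x−1)(3x+4)(x−2)(x−9)

Testing divisors of the constant over divisors of the leading coefficient, x = −4/3 is a root, so (3x+4) is a factor; dividing leaves 2x^3−23x^2+47x−18.
Then x = 1/2 is a root, giving the factor (2x−1) and quotient x^2−11x+18.
The remaining quadratic factors as (x−2)(x−9).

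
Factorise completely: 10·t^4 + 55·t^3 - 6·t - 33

(2·t + 11)·(5·t^3 - 3)

Group as (10·t^4 - 6·t) + (55·t^3 - 33) = 2·t·(5·t^3 - 3) + 11·(5·t^3 - 3).
Both groups share the factor (5·t^3 - 3).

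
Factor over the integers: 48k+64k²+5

(8k+1)(8k+5)

Need a pair with product 64·5 = 320 and sum 48: that's 40 and 8.
Split the middle term: 64k²+40k + 8k+5 = 8k(8k+5) + (8k+5).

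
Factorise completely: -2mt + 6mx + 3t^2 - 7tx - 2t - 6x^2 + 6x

Group: -2m(t - 3x) + (3t + 2x - 2)(t - 3x); both groups contain (t - 3x).

-(2m - 3t - 2x + 2)(t - 3x)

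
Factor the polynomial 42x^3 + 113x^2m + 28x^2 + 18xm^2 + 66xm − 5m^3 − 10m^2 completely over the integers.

(7x − m)(2x + 5m)(3x + m + 2)

Group: 3x(14x^2 + 33xm − 5m^2) + (m + 2)(14x^2 + 33xm − 5m^2); both groups contain (14x^2 + 33xm − 5m^2), so (3x + m + 2) is a factor with cofactor 14x^2 + 33xm − 5m^2.
The cofactor groups again: 14x^2 + 33xm − 5m^2 = 7x(2x + 5m) − m(2x + 5m); both groups contain (2x + 5m), giving (7x − m)(2x + 5m).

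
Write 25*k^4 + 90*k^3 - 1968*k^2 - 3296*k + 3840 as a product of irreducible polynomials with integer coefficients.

(5*k + 12)*(5*k - 4)*(k + 10)*(k - 8)

Testing divisors of the constant over divisors of the leading coefficient, k = 4/5 is a root, giving the factor (5*k - 4) and quotient 5*k^3 + 22*k^2 - 376*k - 960.
Next, k = -10 is a root, so (k + 10) is a factor; dividing leaves 5*k^2 - 28*k - 96.
The remaining quadratic factors as (k - 8)(5*k + 12).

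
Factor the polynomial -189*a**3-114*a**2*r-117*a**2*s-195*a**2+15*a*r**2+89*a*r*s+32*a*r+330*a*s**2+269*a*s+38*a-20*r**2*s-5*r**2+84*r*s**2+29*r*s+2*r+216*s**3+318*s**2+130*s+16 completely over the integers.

-(3*a-4*s-1)*(7*a+5*r+9*s+8)*(9*a-r+6*s+2)

Group: 9*a*(-21*a**2-15*a*r+a*s-17*a+20*r*s+5*r+36*s**2+41*s+8) + (-r+6*s+2)*(-21*a**2-15*a*r+a*s-17*a+20*r*s+5*r+36*s**2+41*s+8); both groups contain (-21*a**2-15*a*r+a*s-17*a+20*r*s+5*r+36*s**2+41*s+8), so (9*a-r+6*s+2) is a factor with cofactor -21*a**2-15*a*r+a*s-17*a+20*r*s+5*r+36*s**2+41*s+8.
The cofactor groups again: -21*a**2-15*a*r+a*s-17*a+20*r*s+5*r+36*s**2+41*s+8 = -3*a*(7*a+5*r+9*s+8) + (4*s+1)*(7*a+5*r+9*s+8); both groups contain (7*a+5*r+9*s+8), giving -(3*a-4*s-1)*(7*a+5*r+9*s+8).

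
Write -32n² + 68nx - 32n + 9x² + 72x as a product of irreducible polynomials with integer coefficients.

Group: -8n(4n - 9x) + (-x - 8)(4n - 9x); both groups contain (4n - 9x).

-(4n - 9x)(8n + x + 8)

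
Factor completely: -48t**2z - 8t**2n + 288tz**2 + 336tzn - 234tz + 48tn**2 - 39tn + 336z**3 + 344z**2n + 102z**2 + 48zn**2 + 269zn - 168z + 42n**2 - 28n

Group: 6z(-8t**2 + 48tz + 48tn - 39t + 56z**2 + 48zn + 17z + 42n - 28) + n(-8t**2 + 48tz + 48tn - 39t + 56z**2 + 48zn + 17z + 42n - 28); both groups contain (-8t**2 + 48tz + 48tn - 39t + 56z**2 + 48zn + 17z + 42n - 28), so (6z + n) is a factor with cofactor -8t**2 + 48tz + 48tn - 39t + 56z**2 + 48zn + 17z + 42n - 28.
The cofactor groups again: -8t**2 + 48tz + 48tn - 39t + 56z**2 + 48zn + 17z + 42n - 28 = -t(8t + 8z + 7) + (7z + 6n - 4)(8t + 8z + 7); both groups contain (8t + 8z + 7), giving -(t - 7z - 6n + 4)(8t + 8z + 7).

-(t - 7z - 6n + 4)(8t + 8z + 7)(6z + n)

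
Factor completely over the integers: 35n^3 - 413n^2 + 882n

7n(5n - 14)(n - 9)

Pull out the common factor 7n, then factor the remaining trinomial.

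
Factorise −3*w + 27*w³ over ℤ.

Pull out the common factor 3*w; 9*w² − 1 is a difference of squares.

3*w*(3*w + 1)*(3*w − 1)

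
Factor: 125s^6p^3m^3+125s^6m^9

Pull out the common factor 125s^6m^3, leaving p^3+m^6.
Recognize a sum of cubes with the parts p and m^2.

125m^3s^6(p+m^2)(p^2-pm^2+m^4)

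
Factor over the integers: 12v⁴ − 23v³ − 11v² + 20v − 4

Among the possible rational roots, v = 1/4 is a root, so (4v − 1) is a factor; dividing leaves 3v³ − 5v² − 4v + 4.
Next, v = 2/3 is a root, so (3v − 2) is a factor; dividing leaves v² − v − 2.
The remaining quadratic factors as (v + 1)(v − 2).

(3v − 2)(4v − 1)(v + 1)(v − 2)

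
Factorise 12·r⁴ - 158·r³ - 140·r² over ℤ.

2·r²·(6·r + 5)·(r - 14)

Pull out the common factor 2·r², then factor the remaining trinomial.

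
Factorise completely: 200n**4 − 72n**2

8n**2(5n + 3)(5n − 3)

Pull out the common factor 8n**2; 25n**2 − 9 is a difference of squares.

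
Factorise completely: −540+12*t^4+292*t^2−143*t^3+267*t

By the rational root theorem, t = 3 is a root, so (t−3) divides it; the quotient is 12*t^3−107*t^2−29*t+180.
Continuing, t = 5/4 is a root, so (4*t−5) divides it; the quotient is 3*t^2−23*t−36.
The remaining quadratic factors as (t−9)(3*t+4).

(3*t+4)*(4*t−5)*(t−3)*(t−9)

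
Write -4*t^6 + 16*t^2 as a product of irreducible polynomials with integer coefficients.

Every term has a factor of 4*t^2; factoring it out leaves -t^4 + 4.
Recognize a difference of squares with the parts 2 and t^2.

-4*t^2*(t^2 + 2)*(t^2 - 2)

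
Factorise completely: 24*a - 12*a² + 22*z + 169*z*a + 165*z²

Group: 15*z*(11*z + 12*a) + (-a + 2)*(11*z + 12*a); both groups contain (11*z + 12*a).

(15*z - a + 2)*(11*z + 12*a)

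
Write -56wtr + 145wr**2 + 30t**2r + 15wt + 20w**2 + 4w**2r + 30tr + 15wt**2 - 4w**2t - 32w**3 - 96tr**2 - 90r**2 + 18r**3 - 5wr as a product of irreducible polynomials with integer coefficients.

Group: 4w(-8w**2 + 5wt - 17wr + 5w + 10tr - 2r**2 + 10r) + (3t - 9r)(-8w**2 + 5wt - 17wr + 5w + 10tr - 2r**2 + 10r); both groups contain (-8w**2 + 5wt - 17wr + 5w + 10tr - 2r**2 + 10r), so (4w + 3t - 9r) is a factor with cofactor -8w**2 + 5wt - 17wr + 5w + 10tr - 2r**2 + 10r.
The cofactor groups again: -8w**2 + 5wt - 17wr + 5w + 10tr - 2r**2 + 10r = -8w(w + 2r) + (5t - r + 5)(w + 2r); both groups contain (w + 2r), giving -(8w - 5t + r - 5)(w + 2r).

-(4w + 3t - 9r)(w + 2r)(8w - 5t + r - 5)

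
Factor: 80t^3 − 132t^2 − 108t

4t(4t − 9)(5t + 3)

Pull out the common factor 4t, then factor the remaining trinomial.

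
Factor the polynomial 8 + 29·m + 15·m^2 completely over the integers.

Need a pair with product 15·8 = 120 and sum 29: that's 5 and 24.
Split the middle term: 15·m^2 + 5·m + 24·m + 8 = 5·m·(3·m + 1) + 8·(3·m + 1).

(3·m + 1)·(5·m + 8)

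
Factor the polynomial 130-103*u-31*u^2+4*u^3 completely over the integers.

By the rational root theorem, u = -13/4 is a root, so (4*u+13) divides it; the quotient is u^2-11*u+10.
The remaining quadratic factors as (u-10)(u-1).

(4*u+13)*(u-1)*(u-10)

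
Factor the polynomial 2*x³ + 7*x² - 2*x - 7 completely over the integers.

Trying the rational-root candidates, x = 1 is a root, so (x - 1) divides it; the quotient is 2*x² + 9*x + 7.
The remaining quadratic factors as (x + 1)(2*x + 7).

(2*x + 7)*(x + 1)*(x - 1)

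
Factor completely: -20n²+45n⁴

5n²(3n+2)(3n-2)

Pull out the common factor 5n²; 9n²-4 is a difference of squares.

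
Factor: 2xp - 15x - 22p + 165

(2p - 15)(x - 11)

Group as (2xp - 15x) + (-22p + 165) = x(2p - 15) - 11(2p - 15).
Both groups share the factor (2p - 15).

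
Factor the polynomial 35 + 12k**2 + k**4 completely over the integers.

Substitute u = k**2 to get a quadratic in u, then factor.
k**2 + 7 is irreducible over ℤ (always positive, so no real roots).
k**2 + 5 is irreducible over ℤ (always positive, so no real roots).

(k**2 + 5)(k**2 + 7)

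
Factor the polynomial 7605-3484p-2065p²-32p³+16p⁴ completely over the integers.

(4p+13)(4p-5)(p+9)(p-13)

By the rational root theorem, p = 5/4 is a root, giving the factor (4p-5) and quotient 4p³-3p²-520p-1521.
Continuing, p = -9 is a root, giving the factor (p+9) and quotient 4p²-39p-169.
The remaining quadratic factors as (4p+13)(p-13).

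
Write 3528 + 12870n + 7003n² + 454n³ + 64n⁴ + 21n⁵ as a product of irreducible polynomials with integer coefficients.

Among the possible rational roots, n = -12/7 is a root, so (7n + 12) divides it; the quotient is 3n⁴ + 4n³ + 58n² + 901n + 294.
Next, n = -1/3 is a root, so (3n + 1) is a factor; dividing leaves n³ + n² + 19n + 294.
Continuing, n = -6 is a root, giving the factor (n + 6) and quotient n² - 5n + 49.
The quadratic n² - 5n + 49 has discriminant -171 < 0 and is irreducible over ℤ.

(3n + 1)(7n + 12)(n + 6)(n² - 5n + 49)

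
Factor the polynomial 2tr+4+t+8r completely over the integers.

(2r+1)(t+4)

Group as (2tr+t) + (8r+4) = t(2r+1) + 4(2r+1).
Both groups share the factor (2r+1).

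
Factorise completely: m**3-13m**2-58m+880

Among the possible rational roots, m = 10 is a root, so (m-10) divides it; the quotient is m**2-3m-88.
The remaining quadratic factors as (m-11)(m+8).

(m+8)(m-10)(m-11)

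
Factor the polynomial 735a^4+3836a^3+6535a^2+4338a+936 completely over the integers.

Trying the rational-root candidates, a = −13/5 is a root, giving the factor (5a+13) and quotient 147a^3+385a^2+306a+72.
Next, a = −6/7 is a root, giving the factor (7a+6) and quotient 21a^2+37a+12.
The remaining quadratic factors as (7a+3)(3a+4).

(3a+4)(5a+13)(7a+3)(7a+6)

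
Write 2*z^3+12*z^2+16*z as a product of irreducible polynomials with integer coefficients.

Pull out the common factor 2*z, then factor the remaining trinomial.

2*z*(z+2)*(z+4)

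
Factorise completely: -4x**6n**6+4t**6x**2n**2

4n**2x**2(t**3-x**2n**2)(t**3+x**2n**2)

Pull out the common factor 4x**2n**2, leaving t**6-x**4n**4.
Recognize a difference of squares with the parts t**3 and x**2n**2.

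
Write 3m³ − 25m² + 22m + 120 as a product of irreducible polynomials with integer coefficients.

(3m + 5)(m − 4)(m − 6)

Trying the rational-root candidates, m = 4 is a root, so (m − 4) is a factor; dividing leaves 3m² − 13m − 30.
The remaining quadratic factors as (m − 6)(3m + 5).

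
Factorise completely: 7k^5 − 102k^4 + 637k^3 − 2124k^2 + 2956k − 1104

(7k − 4)(k − 2)(k − 6)(k^2 − 6k + 23)

By the rational root theorem, k = 6 is a root, giving the factor (k − 6) and quotient 7k^4 − 60k^3 + 277k^2 − 462k + 184.
Then k = 2 is a root, giving the factor (k − 2) and quotient 7k^3 − 46k^2 + 185k − 92.
Then k = 4/7 is a root, giving the factor (7k − 4) and quotient k^2 − 6k + 23.
The quadratic k^2 − 6k + 23 has discriminant −56 < 0 and is irreducible over ℤ.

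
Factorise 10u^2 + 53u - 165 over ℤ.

Need a pair with product 10·(-165) = -1650 and sum 53: that's 75 and -22.
Split the middle term: 10u^2 + 75u - 22u - 165 = 5u(2u + 15) - 11(2u + 15).

(2u + 15)(5u - 11)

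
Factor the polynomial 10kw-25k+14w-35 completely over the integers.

(2w-5)(5k+7)

Group as (10kw-25k) + (14w-35) = 5k(2w-5) + 7(2w-5).
Both groups share the factor (2w-5).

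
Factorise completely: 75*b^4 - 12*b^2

3*b^2*(5*b + 2)*(5*b - 2)

Factor out 3*b^2, leaving 25*b^2 - 4, which is a difference of two squares.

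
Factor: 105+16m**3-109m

Among the possible rational roots, m = -3 is a root, so (m+3) divides it; the quotient is 16m**2-48m+35.
The remaining quadratic factors as (4m-7)(4m-5).

(4m-5)(4m-7)(m+3)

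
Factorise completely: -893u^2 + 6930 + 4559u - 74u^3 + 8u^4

(2u - 11)(4u + 5)(u + 9)(u - 14)

By the rational root theorem, u = -9 is a root, so (u + 9) divides it; the quotient is 8u^3 - 146u^2 + 421u + 770.
Then u = 11/2 is a root, giving the factor (2u - 11) and quotient 4u^2 - 51u - 70.
The remaining quadratic factors as (u - 14)(4u + 5).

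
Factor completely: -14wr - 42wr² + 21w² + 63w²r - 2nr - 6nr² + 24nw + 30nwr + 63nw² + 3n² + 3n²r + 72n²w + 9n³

(3n + 3r + 1)(3n + 3w - 2r)(n + 7w)

Group: 3n(3n² + 21nw + 3nr + n + 21wr + 7w) + (3w - 2r)(3n² + 21nw + 3nr + n + 21wr + 7w); both groups contain (3n² + 21nw + 3nr + n + 21wr + 7w), so (3n + 3w - 2r) is a factor with cofactor 3n² + 21nw + 3nr + n + 21wr + 7w.
The cofactor groups again: 3n² + 21nw + 3nr + n + 21wr + 7w = 3n(n + 7w) + (3r + 1)(n + 7w); both groups contain (n + 7w), giving (3n + 3r + 1)(n + 7w).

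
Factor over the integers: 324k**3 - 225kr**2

Pull out the common factor 9k; 36k**2 - 25r**2 is a difference of squares.

9k(6k + 5r)(6k - 5r)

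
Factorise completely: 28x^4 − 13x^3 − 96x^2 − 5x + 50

(4x + 5)(7x − 5)(x + 1)(x − 2)

Among the possible rational roots, x = 2 is a root, so (x − 2) divides it; the quotient is 28x^3 + 43x^2 − 10x − 25.
Next, x = 5/7 is a root, giving the factor (7x − 5) and quotient 4x^2 + 9x + 5.
The remaining quadratic factors as (4x + 5)(x + 1).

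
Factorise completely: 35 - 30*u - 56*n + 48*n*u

Group as (48*n*u - 56*n) + (-30*u + 35) = 8*n*(6*u - 7) - 5*(6*u - 7).
Both groups share the factor (6*u - 7).

(6*u - 7)*(8*n - 5)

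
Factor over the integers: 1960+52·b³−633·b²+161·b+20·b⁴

Among the possible rational roots, b = 5/2 is a root, so (2·b−5) is a factor; dividing leaves 10·b³+51·b²−189·b−392.
Next, b = −8/5 is a root, so (5·b+8) is a factor; dividing leaves 2·b²+7·b−49.
The remaining quadratic factors as (2·b−7)(b+7).

(2·b−5)·(2·b−7)·(5·b+8)·(b+7)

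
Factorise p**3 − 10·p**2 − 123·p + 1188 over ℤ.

(p + 11)·(p − 12)·(p − 9)

By the rational root theorem, p = −11 is a root, so (p + 11) divides it; the quotient is p**2 − 21·p + 108.
The remaining quadratic factors as (p − 9)(p − 12).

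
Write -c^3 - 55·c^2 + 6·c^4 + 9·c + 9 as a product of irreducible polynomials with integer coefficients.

(2·c - 1)·(3·c + 1)·(c + 3)·(c - 3)

Trying the rational-root candidates, c = -3 is a root, so (c + 3) divides it; the quotient is 6·c^3 - 19·c^2 + 2·c + 3.
Then c = 1/2 is a root, so (2·c - 1) divides it; the quotient is 3·c^2 - 8·c - 3.
The remaining quadratic factors as (c - 3)(3·c + 1).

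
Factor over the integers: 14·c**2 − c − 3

Need a pair with product 14·(−3) = −42 and sum −1: that's −7 and 6.
Split the middle term: 14·c**2 − 7·c + 6·c − 3 = 7·c·(2·c − 1) + 3·(2·c − 1).

(2·c − 1)·(7·c + 3)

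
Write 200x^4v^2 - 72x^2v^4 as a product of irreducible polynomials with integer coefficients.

8v^2x^2(5x - 3v)(5x + 3v)

Every term has a factor of 8x^2v^2. Then 25x^2 - 9v^2 = (5x)² − (3v)².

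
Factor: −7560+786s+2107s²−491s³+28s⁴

(4s−9)(7s+12)(s−10)(s−7)

Among the possible rational roots, s = 10 is a root, so (s−10) divides it; the quotient is 28s³−211s²−3s+756.
Continuing, s = −12/7 is a root, giving the factor (7s+12) and quotient 4s²−37s+63.
The remaining quadratic factors as (s−7)(4s−9).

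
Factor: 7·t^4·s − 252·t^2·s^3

Factor out 7·t^2·s, leaving t^2 − 36·s^2, which is a difference of two squares.

7·s·t^2·(t − 6·s)·(t + 6·s)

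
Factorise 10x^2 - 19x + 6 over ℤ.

Need a pair with product 10·6 = 60 and sum -19: that's -15 and -4.
Split the middle term: 10x^2 - 15x - 4x + 6 = 5x(2x - 3) - 2(2x - 3).

(2x - 3)(5x - 2)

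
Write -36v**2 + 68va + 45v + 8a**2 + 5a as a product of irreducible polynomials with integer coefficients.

-(4v - 8a - 5)(9v + a)

Group: -9v(4v - 8a - 5) - a(4v - 8a - 5); both groups contain (4v - 8a - 5).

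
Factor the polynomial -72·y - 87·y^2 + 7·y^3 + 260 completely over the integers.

(7·y - 10)·(y + 2)·(y - 13)

Testing divisors of the constant over divisors of the leading coefficient, y = 10/7 is a root, so (7·y - 10) divides it; the quotient is y^2 - 11·y - 26.
The remaining quadratic factors as (y + 2)(y - 13).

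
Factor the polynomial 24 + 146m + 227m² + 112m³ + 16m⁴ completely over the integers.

Testing divisors of the constant over divisors of the leading coefficient, m = -1/4 is a root, giving the factor (4m + 1) and quotient 4m³ + 27m² + 50m + 24.
Continuing, m = -4 is a root, giving the factor (m + 4) and quotient 4m² + 11m + 6.
The remaining quadratic factors as (4m + 3)(m + 2).

(4m + 1)(4m + 3)(m + 2)(m + 4)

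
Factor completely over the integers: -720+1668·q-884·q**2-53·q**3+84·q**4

(3·q-2)·(4·q+15)·(7·q-12)·(q-2)

Testing divisors of the constant over divisors of the leading coefficient, q = 2/3 is a root, so (3·q-2) is a factor; dividing leaves 28·q**3+q**2-294·q+360.
Then q = 2 is a root, giving the factor (q-2) and quotient 28·q**2+57·q-180.
The remaining quadratic factors as (7·q-12)(4·q+15).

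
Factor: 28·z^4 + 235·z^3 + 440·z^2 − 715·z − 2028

Testing divisors of the constant over divisors of the leading coefficient, z = −13/4 is a root, so (4·z + 13) divides it; the quotient is 7·z^3 + 36·z^2 − 7·z − 156.
Then z = −3 is a root, giving the factor (z + 3) and quotient 7·z^2 + 15·z − 52.
The remaining quadratic factors as (z + 4)(7·z − 13).

(4·z + 13)·(7·z − 13)·(z + 3)·(z + 4)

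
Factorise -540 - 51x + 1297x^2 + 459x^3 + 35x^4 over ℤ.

Testing divisors of the constant over divisors of the leading coefficient, x = 3/5 is a root, giving the factor (5x - 3) and quotient 7x^3 + 96x^2 + 317x + 180.
Continuing, x = -9 is a root, so (x + 9) is a factor; dividing leaves 7x^2 + 33x + 20.
The remaining quadratic factors as (x + 4)(7x + 5).

(5x - 3)(7x + 5)(x + 4)(x + 9)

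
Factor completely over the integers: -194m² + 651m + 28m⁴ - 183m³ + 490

Testing divisors of the constant over divisors of the leading coefficient, m = 7 is a root, so (m - 7) divides it; the quotient is 28m³ + 13m² - 103m - 70.
Then m = 2 is a root, so (m - 2) divides it; the quotient is 28m² + 69m + 35.
The remaining quadratic factors as (7m + 5)(4m + 7).

(4m + 7)(7m + 5)(m - 2)(m - 7)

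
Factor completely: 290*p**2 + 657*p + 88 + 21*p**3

(3*p + 8)*(7*p + 1)*(p + 11)

By the rational root theorem, p = −8/3 is a root, so (3*p + 8) is a factor; dividing leaves 7*p**2 + 78*p + 11.
The remaining quadratic factors as (p + 11)(7*p + 1).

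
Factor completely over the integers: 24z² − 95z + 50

(3z − 10)(8z − 5)

Need a pair with product 24·50 = 1200 and sum −95: that's −80 and −15.
Split the middle term: 24z² − 80z − 15z + 50 = 8z(3z − 10) − 5(3z − 10).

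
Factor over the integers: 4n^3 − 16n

4n(n + 2)(n − 2)

Factor out 4n, leaving n^2 − 4, which is a difference of two squares.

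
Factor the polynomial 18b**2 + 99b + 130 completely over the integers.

Need a pair with product 18·130 = 2340 and sum 99: that's 60 and 39.
Split the middle term: 18b**2 + 60b + 39b + 130 = 6b(3b + 10) + 13(3b + 10).

(3b + 10)(6b + 13)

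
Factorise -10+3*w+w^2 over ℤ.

Two integers with product -10 and sum 3 are 5 and -2.

(w+5)*(w-2)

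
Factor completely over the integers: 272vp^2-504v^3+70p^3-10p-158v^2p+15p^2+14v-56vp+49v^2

-(7v-5p)(8v+2p+1)(9v+7p-2)

Group: 7v(-72v^2-74vp+7v-14p^2-3p+2) - 5p(-72v^2-74vp+7v-14p^2-3p+2); both groups contain (-72v^2-74vp+7v-14p^2-3p+2), so (7v-5p) is a factor with cofactor -72v^2-74vp+7v-14p^2-3p+2.
The cofactor groups again: -72v^2-74vp+7v-14p^2-3p+2 = -8v(9v+7p-2) + (-2p-1)(9v+7p-2); both groups contain (9v+7p-2), giving -(8v+2p+1)(9v+7p-2).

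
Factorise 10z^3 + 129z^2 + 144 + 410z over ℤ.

(2z + 9)(5z + 2)(z + 8)

Among the possible rational roots, z = -8 is a root, so (z + 8) divides it; the quotient is 10z^2 + 49z + 18.
The remaining quadratic factors as (2z + 9)(5z + 2).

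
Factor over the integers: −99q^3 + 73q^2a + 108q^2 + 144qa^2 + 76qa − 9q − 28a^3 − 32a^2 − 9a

−(9q − 14a − 9)(11q − 2a − 1)(q + a)

Group: q(−99q^2 + 172qa + 108q − 28a^2 − 32a − 9) + a(−99q^2 + 172qa + 108q − 28a^2 − 32a − 9); both groups contain (−99q^2 + 172qa + 108q − 28a^2 − 32a − 9), so (q + a) is a factor with cofactor −99q^2 + 172qa + 108q − 28a^2 − 32a − 9.
The cofactor groups again: −99q^2 + 172qa + 108q − 28a^2 − 32a − 9 = −9q(11q − 2a − 1) + (14a + 9)(11q − 2a − 1); both groups contain (11q − 2a − 1), giving −(9q − 14a − 9)(11q − 2a − 1).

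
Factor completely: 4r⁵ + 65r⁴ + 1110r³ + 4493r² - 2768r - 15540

(4r - 7)(r + 2)(r + 5)(r² + 11r + 222)

Among the possible rational roots, r = -2 is a root, so (r + 2) divides it; the quotient is 4r⁴ + 57r³ + 996r² + 2501r - 7770.
Continuing, r = 7/4 is a root, giving the factor (4r - 7) and quotient r³ + 16r² + 277r + 1110.
Then r = -5 is a root, giving the factor (r + 5) and quotient r² + 11r + 222.
The quadratic r² + 11r + 222 has discriminant -767 < 0 and is irreducible over ℤ.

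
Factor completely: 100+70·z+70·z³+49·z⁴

Group as (49·z⁴+70·z) + (70·z³+100) = 7·z·(7·z³+10) + 10·(7·z³+10).
Both groups share the factor (7·z³+10).

(7·z+10)·(7·z³+10)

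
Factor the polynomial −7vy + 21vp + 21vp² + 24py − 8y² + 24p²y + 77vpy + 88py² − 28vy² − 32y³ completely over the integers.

(3p − y)(7v + 8y)(p + 4y + 1)

Group: 3p(7vp + 28vy + 7v + 8py + 32y² + 8y) − y(7vp + 28vy + 7v + 8py + 32y² + 8y); both groups contain (7vp + 28vy + 7v + 8py + 32y² + 8y), so (3p − y) is a factor with cofactor 7vp + 28vy + 7v + 8py + 32y² + 8y.
The cofactor groups again: 7vp + 28vy + 7v + 8py + 32y² + 8y = p(7v + 8y) + (4y + 1)(7v + 8y); both groups contain (7v + 8y), giving (p + 4y + 1)(7v + 8y).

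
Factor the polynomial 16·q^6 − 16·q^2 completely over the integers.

Factor out 16·q^2 first: what remains is q^4 − 1.
Recognize a difference of squares with the parts q^2 and 1.
q^2 − 1 is again a difference of squares: (q − 1)·(q + 1).

16·q^2·(q + 1)·(q − 1)·(q^2 + 1)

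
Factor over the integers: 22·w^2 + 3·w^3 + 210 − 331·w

Among the possible rational roots, w = 7 is a root, so (w − 7) divides it; the quotient is 3·w^2 + 43·w − 30.
The remaining quadratic factors as (3·w − 2)(w + 15).

(3·w − 2)·(w + 15)·(w − 7)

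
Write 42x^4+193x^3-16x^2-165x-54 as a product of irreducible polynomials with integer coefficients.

(2x+9)(3x+2)(7x+3)(x-1)

Trying the rational-root candidates, x = -9/2 is a root, giving the factor (2x+9) and quotient 21x^3+2x^2-17x-6.
Next, x = 1 is a root, so (x-1) divides it; the quotient is 21x^2+23x+6.
The remaining quadratic factors as (3x+2)(7x+3).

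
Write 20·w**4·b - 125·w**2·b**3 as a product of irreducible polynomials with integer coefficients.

5·b·w**2·(2·w - 5·b)·(2·w + 5·b)

Pull out the common factor 5·w**2·b; 4·w**2 - 25·b**2 is a difference of squares.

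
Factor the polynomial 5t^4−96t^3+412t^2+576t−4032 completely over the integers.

(5t+14)(t−12)(t−4)(t−6)

Among the possible rational roots, t = −14/5 is a root, so (5t+14) is a factor; dividing leaves t^3−22t^2+144t−288.
Continuing, t = 4 is a root, so (t−4) is a factor; dividing leaves t^2−18t+72.
The remaining quadratic factors as (t−12)(t−6).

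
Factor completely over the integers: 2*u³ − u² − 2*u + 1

Group as (2*u³ − 2*u) + (−u² + 1) = 2*u*(u² − 1) − (u² − 1).
Both groups share the factor (u² − 1).

(2*u − 1)*(u + 1)*(u − 1)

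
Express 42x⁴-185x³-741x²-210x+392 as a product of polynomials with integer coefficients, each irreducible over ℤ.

(6x+7)(7x-4)(x+2)(x-7)

Trying the rational-root candidates, x = -7/6 is a root, giving the factor (6x+7) and quotient 7x³-39x²-78x+56.
Then x = -2 is a root, so (x+2) divides it; the quotient is 7x²-53x+28.
The remaining quadratic factors as (x-7)(7x-4).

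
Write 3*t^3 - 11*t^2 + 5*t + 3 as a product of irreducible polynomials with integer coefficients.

(3*t + 1)*(t - 1)*(t - 3)

Among the possible rational roots, t = 1 is a root, so (t - 1) divides it; the quotient is 3*t^2 - 8*t - 3.
The remaining quadratic factors as (3*t + 1)(t - 3).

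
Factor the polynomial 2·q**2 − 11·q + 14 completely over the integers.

Need a pair with product 2·14 = 28 and sum −11: that's −4 and −7.
Split the middle term: 2·q**2 − 4·q − 7·q + 14 = 2·q·(q − 2) − 7·(q − 2).

(2·q − 7)·(q − 2)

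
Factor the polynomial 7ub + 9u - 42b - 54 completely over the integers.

(7b + 9)(u - 6)

Group as (7ub + 9u) + (-42b - 54) = u(7b + 9) - 6(7b + 9).
Both groups share the factor (7b + 9).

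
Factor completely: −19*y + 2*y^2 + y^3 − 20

Among the possible rational roots, y = −1 is a root, so (y + 1) is a factor; dividing leaves y^2 + y − 20.
The remaining quadratic factors as (y − 4)(y + 5).

(y + 1)*(y + 5)*(y − 4)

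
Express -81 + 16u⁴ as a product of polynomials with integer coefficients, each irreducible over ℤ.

Write as (4u²)² − (9)², then factor 4u² - 9 once more.

(2u + 3)(2u - 3)(4u² + 9)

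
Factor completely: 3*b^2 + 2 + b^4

(b^2 + 1)*(b^2 + 2)

Substitute u = b^2 to get a quadratic in u, then factor.
b^2 + 1 is irreducible over ℤ (sum of squares).
b^2 + 2 is irreducible over ℤ (always positive, so no real roots).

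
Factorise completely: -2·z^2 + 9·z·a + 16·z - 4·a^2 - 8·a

Group: -z·(2·z - a) + (4·a + 8)·(2·z - a); both groups contain (2·z - a).

-(z - 4·a - 8)·(2·z - a)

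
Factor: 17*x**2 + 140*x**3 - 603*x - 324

(4*x - 9)*(5*x + 9)*(7*x + 4)

Trying the rational-root candidates, x = -9/5 is a root, so (5*x + 9) divides it; the quotient is 28*x**2 - 47*x - 36.
The remaining quadratic factors as (7*x + 4)(4*x - 9).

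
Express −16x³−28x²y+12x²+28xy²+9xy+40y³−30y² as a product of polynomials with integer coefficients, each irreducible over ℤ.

Group: 4x(−4x²−3xy+10y²) + (4y−3)(−4x²−3xy+10y²); both groups contain (−4x²−3xy+10y²), so (4x+4y−3) is a factor with cofactor −4x²−3xy+10y².
The cofactor groups again: −4x²−3xy+10y² = −x(4x−5y) − 2y(4x−5y); both groups contain (4x−5y), giving −(x+2y)(4x−5y).

−(4x+4y−3)(4x−5y)(x+2y)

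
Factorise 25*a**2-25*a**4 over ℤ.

-25*a**2*(a+1)*(a-1)

Pull out the common factor 25*a**2, leaving -a**2+1.
Recognize a difference of squares with the parts 1 and a.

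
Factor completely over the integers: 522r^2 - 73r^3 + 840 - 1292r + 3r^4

(3r - 10)(r - 1)(r - 14)(r - 6)

Among the possible rational roots, r = 14 is a root, so (r - 14) is a factor; dividing leaves 3r^3 - 31r^2 + 88r - 60.
Continuing, r = 10/3 is a root, giving the factor (3r - 10) and quotient r^2 - 7r + 6.
The remaining quadratic factors as (r - 6)(r - 1).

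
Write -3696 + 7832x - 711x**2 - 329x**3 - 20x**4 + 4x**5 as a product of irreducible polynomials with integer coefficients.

Among the possible rational roots, x = 12 is a root, so (x - 12) is a factor; dividing leaves 4x**4 + 28x**3 + 7x**2 - 627x + 308.
Next, x = 1/2 is a root, giving the factor (2x - 1) and quotient 2x**3 + 15x**2 + 11x - 308.
Then x = 7/2 is a root, so (2x - 7) is a factor; dividing leaves x**2 + 11x + 44.
The quadratic x**2 + 11x + 44 has discriminant -55 < 0 and is irreducible over ℤ.

(2x - 1)(2x - 7)(x - 12)(x**2 + 11x + 44)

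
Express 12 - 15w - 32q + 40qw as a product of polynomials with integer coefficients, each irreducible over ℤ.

Group as (40qw - 32q) + (-15w + 12) = 8q(5w - 4) - 3(5w - 4).
Both groups share the factor (5w - 4).

(5w - 4)(8q - 3)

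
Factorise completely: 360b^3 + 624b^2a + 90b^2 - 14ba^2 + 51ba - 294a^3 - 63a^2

(5b - 3a)(12b + 14a + 3)(6b + 7a)

Group: 6b(60b^2 + 34ba + 15b - 42a^2 - 9a) + 7a(60b^2 + 34ba + 15b - 42a^2 - 9a); both groups contain (60b^2 + 34ba + 15b - 42a^2 - 9a), so (6b + 7a) is a factor with cofactor 60b^2 + 34ba + 15b - 42a^2 - 9a.
The cofactor groups again: 60b^2 + 34ba + 15b - 42a^2 - 9a = 5b(12b + 14a + 3) - 3a(12b + 14a + 3); both groups contain (12b + 14a + 3), giving (5b - 3a)(12b + 14a + 3).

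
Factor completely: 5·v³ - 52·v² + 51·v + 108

(5·v - 12)·(v + 1)·(v - 9)

Trying the rational-root candidates, v = 9 is a root, giving the factor (v - 9) and quotient 5·v² - 7·v - 12.
The remaining quadratic factors as (5·v - 12)(v + 1).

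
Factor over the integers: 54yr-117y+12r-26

(6r-13)(9y+2)

Group as (54yr-117y) + (12r-26) = 9y(6r-13) + 2(6r-13).
Both groups share the factor (6r-13).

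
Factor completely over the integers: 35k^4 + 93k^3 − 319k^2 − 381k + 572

(5k − 11)(7k + 13)(k + 4)(k − 1)

By the rational root theorem, k = 1 is a root, giving the factor (k − 1) and quotient 35k^3 + 128k^2 − 191k − 572.
Next, k = 11/5 is a root, so (5k − 11) divides it; the quotient is 7k^2 + 41k + 52.
The remaining quadratic factors as (k + 4)(7k + 13).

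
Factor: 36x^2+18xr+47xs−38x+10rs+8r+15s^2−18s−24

Group: 9x(4x+2r+3s−6) + (5s+4)(4x+2r+3s−6); both groups contain (4x+2r+3s−6).

(4x+2r+3s−6)(9x+5s+4)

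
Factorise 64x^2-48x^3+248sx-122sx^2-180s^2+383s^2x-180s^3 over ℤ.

Group: 5s(-36s^2+19sx-36s+6x^2-8x) - 8x(-36s^2+19sx-36s+6x^2-8x); both groups contain (-36s^2+19sx-36s+6x^2-8x), so (5s-8x) is a factor with cofactor -36s^2+19sx-36s+6x^2-8x.
The cofactor groups again: -36s^2+19sx-36s+6x^2-8x = -4s(9s+2x) + (3x-4)(9s+2x); both groups contain (9s+2x), giving -(4s-3x+4)(9s+2x).

-(4s-3x+4)(5s-8x)(9s+2x)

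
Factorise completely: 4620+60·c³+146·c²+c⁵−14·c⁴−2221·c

Testing divisors of the constant over divisors of the leading coefficient, c = 7 is a root, so (c−7) is a factor; dividing leaves c⁴−7·c³+11·c²+223·c−660.
Continuing, c = 3 is a root, giving the factor (c−3) and quotient c³−4·c²−c+220.
Next, c = −5 is a root, so (c+5) divides it; the quotient is c²−9·c+44.
The quadratic c²−9·c+44 has discriminant −95 < 0 and is irreducible over ℤ.

(c+5)·(c−3)·(c−7)·(c²−9·c+44)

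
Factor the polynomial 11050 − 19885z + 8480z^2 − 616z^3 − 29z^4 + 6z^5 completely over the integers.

(6z − 5)(z + 13)(z − 2)(z^2 − 15z + 85)

Trying the rational-root candidates, z = −13 is a root, so (z + 13) divides it; the quotient is 6z^4 − 107z^3 + 775z^2 − 1595z + 850.
Then z = 2 is a root, so (z − 2) divides it; the quotient is 6z^3 − 95z^2 + 585z − 425.
Continuing, z = 5/6 is a root, giving the factor (6z − 5) and quotient z^2 − 15z + 85.
The quadratic z^2 − 15z + 85 has discriminant −115 < 0 and is irreducible over ℤ.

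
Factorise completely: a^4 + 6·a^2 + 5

(a^2 + 1)·(a^2 + 5)

Substitute u = a^2 to get a quadratic in u, then factor.
a^2 + 1 is irreducible over ℤ (sum of squares).
a^2 + 5 is irreducible over ℤ (always positive, so no real roots).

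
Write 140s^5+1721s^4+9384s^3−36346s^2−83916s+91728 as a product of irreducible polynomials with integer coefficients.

Trying the rational-root candidates, s = −12/5 is a root, so (5s+12) is a factor; dividing leaves 28s^4+277s^3+1212s^2−10178s+7644.
Continuing, s = 13/4 is a root, so (4s−13) is a factor; dividing leaves 7s^3+92s^2+602s−588.
Continuing, s = 6/7 is a root, so (7s−6) divides it; the quotient is s^2+14s+98.
The quadratic s^2+14s+98 has discriminant −196 < 0 and is irreducible over ℤ.

(4s−13)(5s+12)(7s−6)(s^2+14s+98)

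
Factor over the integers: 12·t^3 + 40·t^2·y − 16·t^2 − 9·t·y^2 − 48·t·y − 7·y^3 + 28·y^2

Group: 2·t·(6·t^2 − t·y − 8·t − y^2 + 4·y) + 7·y·(6·t^2 − t·y − 8·t − y^2 + 4·y); both groups contain (6·t^2 − t·y − 8·t − y^2 + 4·y), so (2·t + 7·y) is a factor with cofactor 6·t^2 − t·y − 8·t − y^2 + 4·y.
The cofactor groups again: 6·t^2 − t·y − 8·t − y^2 + 4·y = 2·t·(3·t + y − 4) − y·(3·t + y − 4); both groups contain (3·t + y − 4), giving (2·t − y)·(3·t + y − 4).

(2·t + 7·y)·(2·t − y)·(3·t + y − 4)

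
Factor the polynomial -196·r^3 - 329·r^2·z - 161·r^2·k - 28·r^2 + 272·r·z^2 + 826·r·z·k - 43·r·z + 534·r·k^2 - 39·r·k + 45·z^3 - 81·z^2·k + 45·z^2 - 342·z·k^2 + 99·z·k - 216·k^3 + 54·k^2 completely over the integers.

Group: 4·r·(-49·r^2 + 28·r·z + 70·r·k - 7·r + 5·z^2 - 14·z·k + 5·z - 24·k^2 + 6·k) + (9·z + 9·k)·(-49·r^2 + 28·r·z + 70·r·k - 7·r + 5·z^2 - 14·z·k + 5·z - 24·k^2 + 6·k); both groups contain (-49·r^2 + 28·r·z + 70·r·k - 7·r + 5·z^2 - 14·z·k + 5·z - 24·k^2 + 6·k), so (4·r + 9·z + 9·k) is a factor with cofactor -49·r^2 + 28·r·z + 70·r·k - 7·r + 5·z^2 - 14·z·k + 5·z - 24·k^2 + 6·k.
The cofactor groups again: -49·r^2 + 28·r·z + 70·r·k - 7·r + 5·z^2 - 14·z·k + 5·z - 24·k^2 + 6·k = -7·r·(7·r + z - 4·k + 1) + (5·z + 6·k)·(7·r + z - 4·k + 1); both groups contain (7·r + z - 4·k + 1), giving -(7·r - 5·z - 6·k)·(7·r + z - 4·k + 1).

-(7·r + z - 4·k + 1)·(7·r - 5·z - 6·k)·(4·r + 9·z + 9·k)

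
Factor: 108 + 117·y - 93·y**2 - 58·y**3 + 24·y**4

By the rational root theorem, y = 3 is a root, giving the factor (y - 3) and quotient 24·y**3 + 14·y**2 - 51·y - 36.
Next, y = -3/4 is a root, giving the factor (4·y + 3) and quotient 6·y**2 - y - 12.
The remaining quadratic factors as (3·y + 4)(2·y - 3).

(2·y - 3)·(3·y + 4)·(4·y + 3)·(y - 3)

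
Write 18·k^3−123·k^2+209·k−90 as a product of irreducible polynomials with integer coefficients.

Among the possible rational roots, k = 5/3 is a root, giving the factor (3·k−5) and quotient 6·k^2−31·k+18.
The remaining quadratic factors as (2·k−9)(3·k−2).

(2·k−9)·(3·k−2)·(3·k−5)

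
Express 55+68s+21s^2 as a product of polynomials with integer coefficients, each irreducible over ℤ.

(3s+5)(7s+11)

Need a pair with product 21·55 = 1155 and sum 68: that's 35 and 33.
Split the middle term: 21s^2+35s + 33s+55 = 7s(3s+5) + 11(3s+5).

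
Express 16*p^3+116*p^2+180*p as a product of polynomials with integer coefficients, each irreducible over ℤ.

4*p*(4*p+9)*(p+5)

Pull out the common factor 4*p, then factor the remaining trinomial.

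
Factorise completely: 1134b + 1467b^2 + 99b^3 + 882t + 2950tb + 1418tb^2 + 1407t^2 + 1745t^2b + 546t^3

Group: 6t(91t^2 + 124tb + 98t + 9b^2 + 126b) + (11b + 9)(91t^2 + 124tb + 98t + 9b^2 + 126b); both groups contain (91t^2 + 124tb + 98t + 9b^2 + 126b), so (6t + 11b + 9) is a factor with cofactor 91t^2 + 124tb + 98t + 9b^2 + 126b.
The cofactor groups again: 91t^2 + 124tb + 98t + 9b^2 + 126b = 13t(7t + 9b) + (b + 14)(7t + 9b); both groups contain (7t + 9b), giving (13t + b + 14)(7t + 9b).

(6t + 11b + 9)(7t + 9b)(13t + b + 14)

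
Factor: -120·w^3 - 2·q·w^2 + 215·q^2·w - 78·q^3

Group: 3·q·(-26·q^2 + 89·q·w - 60·w^2) + 2·w·(-26·q^2 + 89·q·w - 60·w^2); both groups contain (-26·q^2 + 89·q·w - 60·w^2), so (3·q + 2·w) is a factor with cofactor -26·q^2 + 89·q·w - 60·w^2.
The cofactor groups again: -26·q^2 + 89·q·w - 60·w^2 = -2·q·(13·q - 12·w) + 5·w·(13·q - 12·w); both groups contain (13·q - 12·w), giving -(2·q - 5·w)·(13·q - 12·w).

-(13·q - 12·w)·(2·q - 5·w)·(3·q + 2·w)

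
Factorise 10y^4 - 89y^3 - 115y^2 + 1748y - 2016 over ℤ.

Testing divisors of the constant over divisors of the leading coefficient, y = 7/5 is a root, giving the factor (5y - 7) and quotient 2y^3 - 15y^2 - 44y + 288.
Continuing, y = -9/2 is a root, so (2y + 9) is a factor; dividing leaves y^2 - 12y + 32.
The remaining quadratic factors as (y - 8)(y - 4).

(2y + 9)(5y - 7)(y - 4)(y - 8)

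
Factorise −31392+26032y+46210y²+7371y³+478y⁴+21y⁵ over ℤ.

(3y+4)(7y−4)(y+9)(y²+13y+218)

Among the possible rational roots, y = 4/7 is a root, so (7y−4) divides it; the quotient is 3y⁴+70y³+1093y²+7226y+7848.
Then y = −9 is a root, so (y+9) is a factor; dividing leaves 3y³+43y²+706y+872.
Then y = −4/3 is a root, so (3y+4) divides it; the quotient is y²+13y+218.
The quadratic y²+13y+218 has discriminant −703 < 0 and is irreducible over ℤ.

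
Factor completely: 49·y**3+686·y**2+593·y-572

Trying the rational-root candidates, y = -11/7 is a root, so (7·y+11) divides it; the quotient is 7·y**2+87·y-52.
The remaining quadratic factors as (7·y-4)(y+13).

(7·y+11)·(7·y-4)·(y+13)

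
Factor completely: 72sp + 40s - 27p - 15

(8s - 3)(9p + 5)

Group as (72sp + 40s) + (-27p - 15) = 8s(9p + 5) - 3(9p + 5).
Both groups share the factor (9p + 5).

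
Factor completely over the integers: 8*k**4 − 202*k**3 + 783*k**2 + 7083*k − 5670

(2*k + 9)*(4*k − 3)*(k − 14)*(k − 15)

Trying the rational-root candidates, k = −9/2 is a root, giving the factor (2*k + 9) and quotient 4*k**3 − 119*k**2 + 927*k − 630.
Continuing, k = 15 is a root, so (k − 15) divides it; the quotient is 4*k**2 − 59*k + 42.
The remaining quadratic factors as (4*k − 3)(k − 14).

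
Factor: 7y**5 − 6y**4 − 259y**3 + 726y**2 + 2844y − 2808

(7y − 6)(y + 3)(y + 6)(y**2 − 9y + 26)

By the rational root theorem, y = 6/7 is a root, so (7y − 6) divides it; the quotient is y**4 − 37y**2 + 72y + 468.
Next, y = −6 is a root, so (y + 6) is a factor; dividing leaves y**3 − 6y**2 − y + 78.
Continuing, y = −3 is a root, so (y + 3) is a factor; dividing leaves y**2 − 9y + 26.
The quadratic y**2 − 9y + 26 has discriminant −23 < 0 and is irreducible over ℤ.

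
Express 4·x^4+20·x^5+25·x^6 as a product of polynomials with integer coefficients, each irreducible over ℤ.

Factor out x^4 first: what remains is 25·x^2+20·x+4.
Recognize a perfect-square trinomial with the parts 5·x and 2.

x^4·(5·x+2)^2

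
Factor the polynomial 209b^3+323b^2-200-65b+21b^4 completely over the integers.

(3b+5)(7b-5)(b+1)(b+8)

Trying the rational-root candidates, b = -5/3 is a root, so (3b+5) divides it; the quotient is 7b^3+58b^2+11b-40.
Then b = -1 is a root, so (b+1) divides it; the quotient is 7b^2+51b-40.
The remaining quadratic factors as (7b-5)(b+8).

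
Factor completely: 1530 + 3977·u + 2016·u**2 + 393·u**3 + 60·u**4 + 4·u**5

(2·u + 1)·(2·u + 5)·(u + 9)·(u**2 + 3·u + 34)

Testing divisors of the constant over divisors of the leading coefficient, u = -9 is a root, so (u + 9) divides it; the quotient is 4·u**4 + 24·u**3 + 177·u**2 + 423·u + 170.
Continuing, u = -1/2 is a root, so (2·u + 1) divides it; the quotient is 2·u**3 + 11·u**2 + 83·u + 170.
Then u = -5/2 is a root, so (2·u + 5) divides it; the quotient is u**2 + 3·u + 34.
The quadratic u**2 + 3·u + 34 has discriminant -127 < 0 and is irreducible over ℤ.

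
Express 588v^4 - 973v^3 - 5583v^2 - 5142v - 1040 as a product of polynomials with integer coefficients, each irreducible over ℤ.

Trying the rational-root candidates, v = -5/4 is a root, so (4v + 5) is a factor; dividing leaves 147v^3 - 427v^2 - 862v - 208.
Then v = -8/7 is a root, giving the factor (7v + 8) and quotient 21v^2 - 85v - 26.
The remaining quadratic factors as (7v + 2)(3v - 13).

(3v - 13)(4v + 5)(7v + 2)(7v + 8)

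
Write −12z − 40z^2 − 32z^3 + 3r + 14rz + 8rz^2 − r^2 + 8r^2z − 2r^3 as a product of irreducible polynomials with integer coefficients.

−(2r + 4z + 3)(r − 2z − 1)(r − 4z)

Group: 2r(−r^2 + 6rz + r − 8z^2 − 4z) + (4z + 3)(−r^2 + 6rz + r − 8z^2 − 4z); both groups contain (−r^2 + 6rz + r − 8z^2 − 4z), so (2r + 4z + 3) is a factor with cofactor −r^2 + 6rz + r − 8z^2 − 4z.
The cofactor groups again: −r^2 + 6rz + r − 8z^2 − 4z = −r(r − 2z − 1) + 4z(r − 2z − 1); both groups contain (r − 2z − 1), giving −(r − 4z)(r − 2z − 1).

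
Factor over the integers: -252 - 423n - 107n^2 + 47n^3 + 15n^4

Trying the rational-root candidates, n = -7/3 is a root, so (3n + 7) divides it; the quotient is 5n^3 + 4n^2 - 45n - 36.
Next, n = -3 is a root, giving the factor (n + 3) and quotient 5n^2 - 11n - 12.
The remaining quadratic factors as (5n + 4)(n - 3).

(3n + 7)(5n + 4)(n + 3)(n - 3)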